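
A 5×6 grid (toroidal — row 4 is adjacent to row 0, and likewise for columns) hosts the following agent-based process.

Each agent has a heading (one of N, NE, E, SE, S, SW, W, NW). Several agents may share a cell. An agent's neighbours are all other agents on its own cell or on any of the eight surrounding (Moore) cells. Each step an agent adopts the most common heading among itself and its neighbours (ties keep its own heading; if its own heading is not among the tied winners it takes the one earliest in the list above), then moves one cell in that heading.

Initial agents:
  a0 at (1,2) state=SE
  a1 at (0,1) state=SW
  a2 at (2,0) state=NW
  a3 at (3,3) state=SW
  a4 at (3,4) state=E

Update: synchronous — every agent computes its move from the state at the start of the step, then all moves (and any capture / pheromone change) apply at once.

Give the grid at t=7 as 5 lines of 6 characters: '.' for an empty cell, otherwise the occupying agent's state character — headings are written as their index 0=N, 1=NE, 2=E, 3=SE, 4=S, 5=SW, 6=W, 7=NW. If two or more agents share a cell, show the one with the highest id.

t=1: a0@(2,3):SE a1@(1,0):SW a2@(1,5):NW a3@(4,2):SW a4@(3,5):E
t=2: a0@(3,4):SE a1@(2,5):SW a2@(0,4):NW a3@(0,1):SW a4@(3,0):E
t=3: a0@(4,5):SE a1@(3,4):SW a2@(4,3):NW a3@(1,0):SW a4@(3,1):E
t=4: a0@(0,0):SE a1@(4,3):SW a2@(3,2):NW a3@(2,5):SW a4@(3,2):E
t=5: a0@(1,1):SE a1@(0,2):SW a2@(2,1):NW a3@(3,4):SW a4@(3,3):E
t=6: a0@(2,2):SE a1@(1,1):SW a2@(1,0):NW a3@(4,3):SW a4@(3,4):E
t=7: a0@(3,3):SE a1@(2,0):SW a2@(0,5):NW a3@(0,2):SW a4@(3,5):E

..5..7
......
5.....
...3.2
......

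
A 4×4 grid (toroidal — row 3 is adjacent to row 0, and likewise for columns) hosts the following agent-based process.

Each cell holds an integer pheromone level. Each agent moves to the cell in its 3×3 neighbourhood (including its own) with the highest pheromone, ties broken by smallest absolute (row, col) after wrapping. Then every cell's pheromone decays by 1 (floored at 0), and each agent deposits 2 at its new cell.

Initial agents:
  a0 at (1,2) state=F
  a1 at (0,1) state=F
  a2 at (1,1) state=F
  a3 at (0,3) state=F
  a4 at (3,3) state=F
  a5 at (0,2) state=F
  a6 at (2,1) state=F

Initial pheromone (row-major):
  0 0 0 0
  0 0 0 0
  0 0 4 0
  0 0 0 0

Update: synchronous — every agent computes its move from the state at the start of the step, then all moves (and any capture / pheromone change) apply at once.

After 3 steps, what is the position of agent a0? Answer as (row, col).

t=1: a0@(2,2) a1@(0,0) a2@(2,2) a3@(0,0) a4@(2,2) a5@(0,1) a6@(2,2) | pheromone: 4 2 0 0 / 0 0 0 0 / 0 0 11 0 / 0 0 0 0
t=2: a0@(2,2) a1@(0,0) a2@(2,2) a3@(0,0) a4@(2,2) a5@(0,0) a6@(2,2) | pheromone: 9 1 0 0 / 0 0 0 0 / 0 0 18 0 / 0 0 0 0
t=3: a0@(2,2) a1@(0,0) a2@(2,2) a3@(0,0) a4@(2,2) a5@(0,0) a6@(2,2) | pheromone: 14 0 0 0 / 0 0 0 0 / 0 0 25 0 / 0 0 0 0

(2, 2)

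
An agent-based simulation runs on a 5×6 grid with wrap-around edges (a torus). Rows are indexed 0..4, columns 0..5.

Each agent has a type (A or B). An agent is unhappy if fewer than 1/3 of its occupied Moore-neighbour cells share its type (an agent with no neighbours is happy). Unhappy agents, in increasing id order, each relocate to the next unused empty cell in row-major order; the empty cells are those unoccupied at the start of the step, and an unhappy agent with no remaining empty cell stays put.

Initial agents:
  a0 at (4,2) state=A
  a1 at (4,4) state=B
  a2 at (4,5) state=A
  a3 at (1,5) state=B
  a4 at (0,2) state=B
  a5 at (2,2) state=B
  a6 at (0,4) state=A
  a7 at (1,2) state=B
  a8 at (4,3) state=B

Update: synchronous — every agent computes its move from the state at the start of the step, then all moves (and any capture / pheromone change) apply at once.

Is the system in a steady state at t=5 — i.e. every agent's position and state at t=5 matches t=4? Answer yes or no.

yes

t=1: a0@(0,0):A a1@(4,4):B a2@(4,5):A a3@(0,1):B a4@(0,2):B a5@(2,2):B a6@(0,3):A a7@(1,2):B a8@(4,3):B
t=2: a0@(0,0):A a1@(4,4):B a2@(4,5):A a3@(0,1):B a4@(0,2):B a5@(2,2):B a6@(0,4):A a7@(1,2):B a8@(4,3):B
t=3: (unchanged — steady state)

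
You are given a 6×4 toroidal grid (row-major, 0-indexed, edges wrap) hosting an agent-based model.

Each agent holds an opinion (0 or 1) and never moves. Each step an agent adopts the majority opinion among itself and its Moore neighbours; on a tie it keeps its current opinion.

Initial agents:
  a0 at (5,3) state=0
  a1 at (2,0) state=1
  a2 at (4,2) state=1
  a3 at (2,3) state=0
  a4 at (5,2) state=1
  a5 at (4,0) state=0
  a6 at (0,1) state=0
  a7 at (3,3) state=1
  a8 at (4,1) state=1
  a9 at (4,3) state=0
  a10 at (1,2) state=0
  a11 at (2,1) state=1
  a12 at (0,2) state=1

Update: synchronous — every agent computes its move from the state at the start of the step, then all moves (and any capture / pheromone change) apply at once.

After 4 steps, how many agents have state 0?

t=1: a0@(5,3):0 a1@(2,0):1 a2@(4,2):1 a3@(2,3):0 a4@(5,2):1 a5@(4,0):0 a6@(0,1):0 a7@(3,3):1 a8@(4,1):1 a9@(4,3):0 a10@(1,2):0 a11@(2,1):1 a12@(0,2):0
t=2: a0@(5,3):0 a1@(2,0):1 a2@(4,2):1 a3@(2,3):0 a4@(5,2):0 a5@(4,0):0 a6@(0,1):0 a7@(3,3):1 a8@(4,1):1 a9@(4,3):0 a10@(1,2):0 a11@(2,1):1 a12@(0,2):0
t=3: (unchanged — steady state)

8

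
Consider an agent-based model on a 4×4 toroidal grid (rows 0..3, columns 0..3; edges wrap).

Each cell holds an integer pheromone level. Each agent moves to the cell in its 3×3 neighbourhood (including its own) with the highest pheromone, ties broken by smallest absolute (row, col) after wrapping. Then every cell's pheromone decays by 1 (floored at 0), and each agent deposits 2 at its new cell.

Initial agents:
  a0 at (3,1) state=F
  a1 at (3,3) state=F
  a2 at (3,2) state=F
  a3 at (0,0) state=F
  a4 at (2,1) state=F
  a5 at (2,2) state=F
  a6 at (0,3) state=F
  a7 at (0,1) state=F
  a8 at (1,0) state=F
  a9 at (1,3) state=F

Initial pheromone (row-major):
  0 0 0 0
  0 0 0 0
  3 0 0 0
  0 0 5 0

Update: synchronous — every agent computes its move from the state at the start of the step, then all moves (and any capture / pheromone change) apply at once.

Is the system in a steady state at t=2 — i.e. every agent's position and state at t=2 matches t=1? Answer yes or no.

yes

t=1: a0@(3,2) a1@(3,2) a2@(3,2) a3@(0,0) a4@(3,2) a5@(3,2) a6@(3,2) a7@(3,2) a8@(2,0) a9@(2,0) | pheromone: 2 0 0 0 / 0 0 0 0 / 6 0 0 0 / 0 0 18 0
t=2: a0@(3,2) a1@(3,2) a2@(3,2) a3@(0,0) a4@(3,2) a5@(3,2) a6@(3,2) a7@(3,2) a8@(2,0) a9@(2,0) | pheromone: 3 0 0 0 / 0 0 0 0 / 9 0 0 0 / 0 0 31 0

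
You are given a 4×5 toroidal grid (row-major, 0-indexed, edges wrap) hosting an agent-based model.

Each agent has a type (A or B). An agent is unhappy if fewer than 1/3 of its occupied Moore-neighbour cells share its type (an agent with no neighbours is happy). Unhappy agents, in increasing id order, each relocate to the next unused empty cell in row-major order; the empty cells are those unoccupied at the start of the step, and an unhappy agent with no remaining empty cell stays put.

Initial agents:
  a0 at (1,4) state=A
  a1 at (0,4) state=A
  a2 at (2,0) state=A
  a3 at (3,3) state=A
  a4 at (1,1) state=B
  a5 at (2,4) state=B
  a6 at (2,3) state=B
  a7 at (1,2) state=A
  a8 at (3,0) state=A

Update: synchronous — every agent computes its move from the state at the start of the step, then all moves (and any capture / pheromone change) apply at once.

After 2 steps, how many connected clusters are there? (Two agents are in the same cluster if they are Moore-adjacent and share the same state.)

t=1: a0@(1,4):A a1@(0,4):A a2@(2,0):A a3@(3,3):A a4@(0,0):B a5@(0,1):B a6@(0,2):B a7@(0,3):A a8@(3,0):A
t=2: a0@(1,4):A a1@(0,4):A a2@(2,0):A a3@(3,3):A a4@(1,0):B a5@(0,1):B a6@(0,2):B a7@(0,3):A a8@(3,0):A

2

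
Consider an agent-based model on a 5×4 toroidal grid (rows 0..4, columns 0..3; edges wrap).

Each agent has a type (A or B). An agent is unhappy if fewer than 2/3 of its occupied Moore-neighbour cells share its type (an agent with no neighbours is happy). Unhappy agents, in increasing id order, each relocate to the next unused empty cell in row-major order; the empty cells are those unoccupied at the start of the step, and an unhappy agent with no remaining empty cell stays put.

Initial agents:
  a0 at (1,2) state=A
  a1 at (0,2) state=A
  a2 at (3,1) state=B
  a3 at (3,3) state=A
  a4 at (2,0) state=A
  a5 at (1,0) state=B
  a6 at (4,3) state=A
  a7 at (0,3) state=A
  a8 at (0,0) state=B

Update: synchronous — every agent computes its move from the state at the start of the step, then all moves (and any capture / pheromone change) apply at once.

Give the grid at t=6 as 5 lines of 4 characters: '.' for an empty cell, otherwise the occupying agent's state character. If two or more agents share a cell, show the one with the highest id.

..AA
A...
B.AB
AB..
...A

t=1: a0@(1,2):A a1@(0,2):A a2@(0,1):B a3@(3,3):A a4@(1,1):A a5@(1,3):B a6@(4,3):A a7@(2,1):A a8@(2,2):B
t=2: a0@(0,0):A a1@(0,3):A a2@(1,0):B a3@(2,0):A a4@(2,3):A a5@(3,0):B a6@(4,3):A a7@(2,1):A a8@(3,1):B
t=3: a0@(0,0):A a1@(0,3):A a2@(0,1):B a3@(0,2):A a4@(1,1):A a5@(1,2):B a6@(4,3):A a7@(1,3):A a8@(2,2):B
t=4: a0@(0,0):A a1@(0,3):A a2@(1,0):B a3@(0,2):A a4@(2,0):A a5@(2,1):B a6@(4,3):A a7@(2,3):A a8@(3,0):B
t=5: a0@(0,0):A a1@(0,3):A a2@(0,1):B a3@(0,2):A a4@(1,1):A a5@(2,1):B a6@(4,3):A a7@(1,2):A a8@(1,3):B
t=6: a0@(1,0):A a1@(0,3):A a2@(2,0):B a3@(0,2):A a4@(2,2):A a5@(2,3):B a6@(4,3):A a7@(3,0):A a8@(3,1):B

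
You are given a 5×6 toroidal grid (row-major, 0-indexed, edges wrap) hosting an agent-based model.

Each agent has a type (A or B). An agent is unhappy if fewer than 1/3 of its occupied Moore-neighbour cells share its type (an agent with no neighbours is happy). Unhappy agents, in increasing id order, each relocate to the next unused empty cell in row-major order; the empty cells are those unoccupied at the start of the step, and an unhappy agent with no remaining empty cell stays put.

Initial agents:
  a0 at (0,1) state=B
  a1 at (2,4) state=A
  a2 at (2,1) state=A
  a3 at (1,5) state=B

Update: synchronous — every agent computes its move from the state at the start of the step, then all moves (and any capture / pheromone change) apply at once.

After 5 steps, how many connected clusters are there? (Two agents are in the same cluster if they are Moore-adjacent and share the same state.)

t=1: a0@(0,1):B a1@(0,0):A a2@(2,1):A a3@(0,2):B
t=2: a0@(0,1):B a1@(0,3):A a2@(2,1):A a3@(0,2):B
t=3: a0@(0,1):B a1@(0,0):A a2@(2,1):A a3@(0,2):B
t=4: a0@(0,1):B a1@(0,3):A a2@(2,1):A a3@(0,2):B
t=5: a0@(0,1):B a1@(0,0):A a2@(2,1):A a3@(0,2):B

3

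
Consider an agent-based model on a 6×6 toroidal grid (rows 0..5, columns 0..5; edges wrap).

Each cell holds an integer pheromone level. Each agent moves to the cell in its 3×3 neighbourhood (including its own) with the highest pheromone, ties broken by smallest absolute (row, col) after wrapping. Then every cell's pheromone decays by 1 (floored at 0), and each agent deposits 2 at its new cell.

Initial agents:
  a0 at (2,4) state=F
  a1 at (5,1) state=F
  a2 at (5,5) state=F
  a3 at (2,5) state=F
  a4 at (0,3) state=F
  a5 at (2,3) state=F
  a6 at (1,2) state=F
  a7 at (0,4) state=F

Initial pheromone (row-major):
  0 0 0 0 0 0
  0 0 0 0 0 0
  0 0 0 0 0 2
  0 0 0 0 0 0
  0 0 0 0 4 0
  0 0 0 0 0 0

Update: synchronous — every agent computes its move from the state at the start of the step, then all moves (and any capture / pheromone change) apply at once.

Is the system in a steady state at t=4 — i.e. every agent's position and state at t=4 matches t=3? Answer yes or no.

no

t=1: a0@(2,5) a1@(0,0) a2@(4,4) a3@(2,5) a4@(0,2) a5@(1,2) a6@(0,1) a7@(0,3) | pheromone: 2 2 2 2 0 0 / 0 0 2 0 0 0 / 0 0 0 0 0 5 / 0 0 0 0 0 0 / 0 0 0 0 5 0 / 0 0 0 0 0 0
t=2: a0@(2,5) a1@(0,0) a2@(4,4) a3@(2,5) a4@(0,1) a5@(0,1) a6@(0,0) a7@(0,2) | pheromone: 5 5 3 1 0 0 / 0 0 1 0 0 0 / 0 0 0 0 0 8 / 0 0 0 0 0 0 / 0 0 0 0 6 0 / 0 0 0 0 0 0
t=3: a0@(2,5) a1@(0,0) a2@(4,4) a3@(2,5) a4@(0,0) a5@(0,0) a6@(0,0) a7@(0,1) | pheromone: 12 6 2 0 0 0 / 0 0 0 0 0 0 / 0 0 0 0 0 11 / 0 0 0 0 0 0 / 0 0 0 0 7 0 / 0 0 0 0 0 0
t=4: a0@(2,5) a1@(0,0) a2@(4,4) a3@(2,5) a4@(0,0) a5@(0,0) a6@(0,0) a7@(0,0) | pheromone: 21 5 1 0 0 0 / 0 0 0 0 0 0 / 0 0 0 0 0 14 / 0 0 0 0 0 0 / 0 0 0 0 8 0 / 0 0 0 0 0 0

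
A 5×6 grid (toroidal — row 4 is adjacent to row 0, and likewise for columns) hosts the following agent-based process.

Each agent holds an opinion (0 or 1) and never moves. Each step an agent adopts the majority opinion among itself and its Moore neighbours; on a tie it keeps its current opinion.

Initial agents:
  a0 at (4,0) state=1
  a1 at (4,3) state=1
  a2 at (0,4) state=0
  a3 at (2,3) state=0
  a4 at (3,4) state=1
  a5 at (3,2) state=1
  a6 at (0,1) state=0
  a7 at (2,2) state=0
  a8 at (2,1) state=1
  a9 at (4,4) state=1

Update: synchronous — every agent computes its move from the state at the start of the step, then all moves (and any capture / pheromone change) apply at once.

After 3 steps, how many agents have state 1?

t=1: a0@(4,0):1 a1@(4,3):1 a2@(0,4):1 a3@(2,3):0 a4@(3,4):1 a5@(3,2):1 a6@(0,1):0 a7@(2,2):0 a8@(2,1):1 a9@(4,4):1
t=2: (unchanged — steady state)

7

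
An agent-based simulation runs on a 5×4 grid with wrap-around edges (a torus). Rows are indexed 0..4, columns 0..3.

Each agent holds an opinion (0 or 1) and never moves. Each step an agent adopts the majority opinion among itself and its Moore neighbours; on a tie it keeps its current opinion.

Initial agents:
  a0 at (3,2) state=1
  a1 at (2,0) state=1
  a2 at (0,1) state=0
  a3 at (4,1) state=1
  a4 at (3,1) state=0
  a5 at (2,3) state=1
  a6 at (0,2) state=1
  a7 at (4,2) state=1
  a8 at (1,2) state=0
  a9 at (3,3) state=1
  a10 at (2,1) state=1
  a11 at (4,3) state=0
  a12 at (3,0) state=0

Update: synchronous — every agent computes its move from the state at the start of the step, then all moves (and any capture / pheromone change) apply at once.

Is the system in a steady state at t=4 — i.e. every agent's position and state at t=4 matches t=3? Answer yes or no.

yes

t=1: a0@(3,2):1 a1@(2,0):1 a2@(0,1):1 a3@(4,1):1 a4@(3,1):1 a5@(2,3):1 a6@(0,2):1 a7@(4,2):1 a8@(1,2):1 a9@(3,3):1 a10@(2,1):1 a11@(4,3):1 a12@(3,0):1
t=2: (unchanged — steady state)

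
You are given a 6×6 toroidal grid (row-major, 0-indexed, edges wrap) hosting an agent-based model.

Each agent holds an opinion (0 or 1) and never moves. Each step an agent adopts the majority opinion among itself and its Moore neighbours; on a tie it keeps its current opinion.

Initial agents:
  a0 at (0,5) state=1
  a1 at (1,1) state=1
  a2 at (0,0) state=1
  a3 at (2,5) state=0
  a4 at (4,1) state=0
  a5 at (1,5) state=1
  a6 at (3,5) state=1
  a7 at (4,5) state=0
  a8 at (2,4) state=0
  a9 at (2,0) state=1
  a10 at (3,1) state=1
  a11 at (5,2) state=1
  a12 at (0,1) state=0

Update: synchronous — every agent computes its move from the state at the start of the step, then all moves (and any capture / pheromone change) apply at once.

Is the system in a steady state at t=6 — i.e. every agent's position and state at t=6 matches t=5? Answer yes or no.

t=1: a0@(0,5):1 a1@(1,1):1 a2@(0,0):1 a3@(2,5):1 a4@(4,1):1 a5@(1,5):1 a6@(3,5):0 a7@(4,5):0 a8@(2,4):0 a9@(2,0):1 a10@(3,1):1 a11@(5,2):0 a12@(0,1):1
t=2: a0@(0,5):1 a1@(1,1):1 a2@(0,0):1 a3@(2,5):1 a4@(4,1):1 a5@(1,5):1 a6@(3,5):0 a7@(4,5):0 a8@(2,4):0 a9@(2,0):1 a10@(3,1):1 a11@(5,2):1 a12@(0,1):1
t=3: (unchanged — steady state)

yes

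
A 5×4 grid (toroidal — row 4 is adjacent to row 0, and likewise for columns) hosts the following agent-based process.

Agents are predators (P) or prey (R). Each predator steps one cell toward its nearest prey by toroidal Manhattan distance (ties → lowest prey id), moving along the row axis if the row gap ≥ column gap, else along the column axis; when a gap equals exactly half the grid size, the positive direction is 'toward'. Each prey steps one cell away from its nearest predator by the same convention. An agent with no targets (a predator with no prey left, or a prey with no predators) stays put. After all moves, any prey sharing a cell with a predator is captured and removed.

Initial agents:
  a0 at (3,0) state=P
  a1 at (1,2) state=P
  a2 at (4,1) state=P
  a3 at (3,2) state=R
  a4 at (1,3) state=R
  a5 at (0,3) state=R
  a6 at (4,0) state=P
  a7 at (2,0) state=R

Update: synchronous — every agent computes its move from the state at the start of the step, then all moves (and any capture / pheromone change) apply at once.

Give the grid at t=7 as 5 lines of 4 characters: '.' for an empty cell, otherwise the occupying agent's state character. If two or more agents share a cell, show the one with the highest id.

R..R
P...
.P..
....
....

t=1: a0@(2,0):P a1@(1,3):P a2@(3,1):P a4@(1,0):R a5@(4,3):R a6@(0,0):P a7@(1,0):R
t=2: a0@(1,0):P a1@(1,0):P a2@(2,1):P a4@(0,0):R a5@(3,3):R a6@(1,0):P a7@(0,0):R
t=3: a0@(0,0):P a1@(0,0):P a2@(1,1):P a4@(4,0):R a5@(4,3):R a6@(0,0):P a7@(4,0):R
t=4: a0@(4,0):P a1@(4,0):P a2@(0,1):P a4@(3,0):R a5@(3,3):R a6@(4,0):P a7@(3,0):R
t=5: a0@(3,0):P a1@(3,0):P a2@(4,1):P a4@(2,0):R a5@(2,3):R a6@(3,0):P a7@(2,0):R
t=6: a0@(2,0):P a1@(2,0):P a2@(3,1):P a4@(1,0):R a5@(1,3):R a6@(2,0):P a7@(1,0):R
t=7: a0@(1,0):P a1@(1,0):P a2@(2,1):P a4@(0,0):R a5@(0,3):R a6@(1,0):P a7@(0,0):R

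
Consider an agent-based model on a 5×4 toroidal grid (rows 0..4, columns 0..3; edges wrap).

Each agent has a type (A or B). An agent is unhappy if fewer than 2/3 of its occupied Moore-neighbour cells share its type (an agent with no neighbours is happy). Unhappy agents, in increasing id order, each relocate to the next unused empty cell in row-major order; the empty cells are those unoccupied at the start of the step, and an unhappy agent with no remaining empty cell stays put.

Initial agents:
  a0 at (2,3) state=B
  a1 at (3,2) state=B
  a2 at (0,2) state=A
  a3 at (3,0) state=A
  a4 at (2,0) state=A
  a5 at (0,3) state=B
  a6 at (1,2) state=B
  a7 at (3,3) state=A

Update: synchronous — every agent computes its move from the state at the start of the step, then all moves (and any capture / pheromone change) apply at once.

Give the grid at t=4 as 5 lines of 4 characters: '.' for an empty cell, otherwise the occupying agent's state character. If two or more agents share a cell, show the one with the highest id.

t=1: a0@(0,0):B a1@(0,1):B a2@(1,0):A a3@(3,0):A a4@(2,0):A a5@(1,1):B a6@(1,2):B a7@(1,3):A
t=2: a0@(0,2):B a1@(0,1):B a2@(0,3):A a3@(3,0):A a4@(2,0):A a5@(2,1):B a6@(1,2):B a7@(2,2):A
t=3: a0@(0,2):B a1@(0,1):B a2@(0,0):A a3@(1,0):A a4@(1,1):A a5@(1,3):B a6@(2,3):B a7@(3,1):A
t=4: a0@(0,2):B a1@(0,3):B a2@(1,2):A a3@(2,0):A a4@(2,1):A a5@(2,2):B a6@(3,0):B a7@(3,1):A

..BB
..A.
AAB.
BA..
....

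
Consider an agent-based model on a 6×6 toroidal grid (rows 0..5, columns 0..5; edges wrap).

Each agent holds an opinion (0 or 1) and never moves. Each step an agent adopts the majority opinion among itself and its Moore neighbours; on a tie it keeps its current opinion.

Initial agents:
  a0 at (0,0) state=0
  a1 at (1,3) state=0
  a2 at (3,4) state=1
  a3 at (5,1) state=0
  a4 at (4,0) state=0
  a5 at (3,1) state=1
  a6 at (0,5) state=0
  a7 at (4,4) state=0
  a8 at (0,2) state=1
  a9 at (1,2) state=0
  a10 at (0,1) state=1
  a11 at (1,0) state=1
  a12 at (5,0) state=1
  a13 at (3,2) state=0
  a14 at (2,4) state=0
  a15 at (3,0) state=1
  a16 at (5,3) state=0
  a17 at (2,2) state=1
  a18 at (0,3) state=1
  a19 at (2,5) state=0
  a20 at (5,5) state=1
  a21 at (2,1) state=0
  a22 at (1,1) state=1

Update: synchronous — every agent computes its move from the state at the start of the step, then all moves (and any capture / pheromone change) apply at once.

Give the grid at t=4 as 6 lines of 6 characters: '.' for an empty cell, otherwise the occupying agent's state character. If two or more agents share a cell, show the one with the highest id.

1110.1
1110..
.11.00
111.0.
1...0.
11.0.1

t=1: a0@(0,0):1 a1@(1,3):0 a2@(3,4):0 a3@(5,1):0 a4@(4,0):1 a5@(3,1):1 a6@(0,5):1 a7@(4,4):0 a8@(0,2):1 a9@(1,2):1 a10@(0,1):1 a11@(1,0):0 a12@(5,0):0 a13@(3,2):0 a14@(2,4):0 a15@(3,0):0 a16@(5,3):0 a17@(2,2):0 a18@(0,3):0 a19@(2,5):1 a20@(5,5):0 a21@(2,1):1 a22@(1,1):1
t=2: a0@(0,0):1 a1@(1,3):0 a2@(3,4):0 a3@(5,1):1 a4@(4,0):0 a5@(3,1):1 a6@(0,5):0 a7@(4,4):0 a8@(0,2):1 a9@(1,2):1 a10@(0,1):1 a11@(1,0):1 a12@(5,0):1 a13@(3,2):0 a14@(2,4):0 a15@(3,0):1 a16@(5,3):0 a17@(2,2):1 a18@(0,3):0 a19@(2,5):0 a20@(5,5):0 a21@(2,1):1 a22@(1,1):1
t=3: a0@(0,0):1 a1@(1,3):0 a2@(3,4):0 a3@(5,1):1 a4@(4,0):1 a5@(3,1):1 a6@(0,5):1 a7@(4,4):0 a8@(0,2):1 a9@(1,2):1 a10@(0,1):1 a11@(1,0):1 a12@(5,0):1 a13@(3,2):1 a14@(2,4):0 a15@(3,0):1 a16@(5,3):0 a17@(2,2):1 a18@(0,3):0 a19@(2,5):0 a20@(5,5):0 a21@(2,1):1 a22@(1,1):1
t=4: a0@(0,0):1 a1@(1,3):0 a2@(3,4):0 a3@(5,1):1 a4@(4,0):1 a5@(3,1):1 a6@(0,5):1 a7@(4,4):0 a8@(0,2):1 a9@(1,2):1 a10@(0,1):1 a11@(1,0):1 a12@(5,0):1 a13@(3,2):1 a14@(2,4):0 a15@(3,0):1 a16@(5,3):0 a17@(2,2):1 a18@(0,3):0 a19@(2,5):0 a20@(5,5):1 a21@(2,1):1 a22@(1,1):1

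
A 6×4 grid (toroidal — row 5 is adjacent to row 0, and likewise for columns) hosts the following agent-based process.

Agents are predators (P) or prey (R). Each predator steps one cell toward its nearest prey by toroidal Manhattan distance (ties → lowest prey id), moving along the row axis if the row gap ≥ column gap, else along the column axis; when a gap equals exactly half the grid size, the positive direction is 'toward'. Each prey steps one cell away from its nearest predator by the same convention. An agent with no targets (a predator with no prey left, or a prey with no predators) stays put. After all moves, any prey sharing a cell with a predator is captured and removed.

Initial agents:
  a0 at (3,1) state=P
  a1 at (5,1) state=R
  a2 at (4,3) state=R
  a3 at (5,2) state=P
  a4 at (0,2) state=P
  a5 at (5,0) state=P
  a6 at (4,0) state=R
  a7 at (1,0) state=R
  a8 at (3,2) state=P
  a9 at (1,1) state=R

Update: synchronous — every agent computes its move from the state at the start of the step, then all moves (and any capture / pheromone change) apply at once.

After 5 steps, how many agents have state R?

t=1: a0@(4,1):P a1@(5,0):R a2@(3,3):R a3@(5,1):P a4@(5,2):P a5@(5,1):P a6@(3,0):R a7@(2,0):R a8@(4,2):P a9@(0,1):R
t=2: a0@(5,1):P a2@(2,3):R a3@(5,0):P a4@(5,3):P a5@(5,0):P a6@(2,0):R a7@(1,0):R a8@(3,2):P a9@(1,1):R
t=3: a0@(0,1):P a2@(1,3):R a3@(0,0):P a4@(0,3):P a5@(0,0):P a6@(1,0):R a7@(2,0):R a8@(2,2):P a9@(2,1):R
t=4: a0@(1,1):P a2@(2,3):R a3@(1,0):P a4@(1,3):P a5@(1,0):P a6@(2,0):R a7@(3,0):R a8@(2,1):P a9@(2,0):R
t=5: a0@(2,1):P a2@(3,3):R a3@(2,0):P a4@(2,3):P a5@(2,0):P a6@(3,0):R a7@(4,0):R a8@(2,0):P a9@(3,0):R

4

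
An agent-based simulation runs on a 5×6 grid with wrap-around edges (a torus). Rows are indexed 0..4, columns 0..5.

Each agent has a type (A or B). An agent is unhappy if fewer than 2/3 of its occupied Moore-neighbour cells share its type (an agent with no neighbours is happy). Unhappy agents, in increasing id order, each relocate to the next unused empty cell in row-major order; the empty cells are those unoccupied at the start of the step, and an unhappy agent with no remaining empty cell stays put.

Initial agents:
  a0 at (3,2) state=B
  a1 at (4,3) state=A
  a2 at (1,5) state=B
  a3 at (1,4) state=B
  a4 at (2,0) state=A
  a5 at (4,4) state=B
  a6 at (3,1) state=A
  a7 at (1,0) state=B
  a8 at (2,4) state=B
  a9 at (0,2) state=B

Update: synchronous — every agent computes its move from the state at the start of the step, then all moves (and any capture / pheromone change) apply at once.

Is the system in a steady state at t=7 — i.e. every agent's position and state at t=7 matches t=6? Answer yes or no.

t=1: a0@(0,0):B a1@(0,1):A a2@(1,5):B a3@(1,4):B a4@(0,3):A a5@(0,4):B a6@(0,5):A a7@(1,1):B a8@(2,4):B a9@(1,2):B
t=2: a0@(0,2):B a1@(1,0):A a2@(1,5):B a3@(1,3):B a4@(2,0):A a5@(2,1):B a6@(2,2):A a7@(1,1):B a8@(2,4):B a9@(2,3):B
t=3: a0@(0,2):B a1@(0,0):A a2@(0,1):B a3@(1,3):B a4@(0,3):A a5@(0,4):B a6@(0,5):A a7@(1,2):B a8@(2,4):B a9@(2,3):B
t=4: a0@(0,2):B a1@(1,0):A a2@(0,1):B a3@(1,3):B a4@(1,1):A a5@(1,4):B a6@(1,5):A a7@(1,2):B a8@(2,4):B a9@(2,3):B
t=5: a0@(0,2):B a1@(1,0):A a2@(0,0):B a3@(1,3):B a4@(0,3):A a5@(1,4):B a6@(0,4):A a7@(1,2):B a8@(2,4):B a9@(2,3):B
t=6: a0@(0,2):B a1@(0,1):A a2@(0,5):B a3@(1,3):B a4@(1,1):A a5@(1,5):B a6@(2,0):A a7@(1,2):B a8@(2,4):B a9@(2,3):B
t=7: a0@(0,0):B a1@(0,3):A a2@(0,5):B a3@(1,3):B a4@(0,4):A a5@(1,5):B a6@(1,0):A a7@(1,4):B a8@(2,4):B a9@(2,3):B

no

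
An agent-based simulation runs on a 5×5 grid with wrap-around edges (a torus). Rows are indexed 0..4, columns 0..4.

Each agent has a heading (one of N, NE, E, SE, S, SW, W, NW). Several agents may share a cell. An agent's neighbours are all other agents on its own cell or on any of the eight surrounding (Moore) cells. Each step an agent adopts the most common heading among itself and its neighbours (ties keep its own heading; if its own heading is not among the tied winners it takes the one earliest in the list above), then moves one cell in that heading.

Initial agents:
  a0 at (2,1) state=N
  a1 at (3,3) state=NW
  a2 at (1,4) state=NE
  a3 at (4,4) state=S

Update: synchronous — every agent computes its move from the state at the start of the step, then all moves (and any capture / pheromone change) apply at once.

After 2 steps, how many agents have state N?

1

t=1: a0@(1,1):N a1@(2,2):NW a2@(0,0):NE a3@(0,4):S
t=2: a0@(0,1):N a1@(1,1):NW a2@(4,1):NE a3@(1,4):S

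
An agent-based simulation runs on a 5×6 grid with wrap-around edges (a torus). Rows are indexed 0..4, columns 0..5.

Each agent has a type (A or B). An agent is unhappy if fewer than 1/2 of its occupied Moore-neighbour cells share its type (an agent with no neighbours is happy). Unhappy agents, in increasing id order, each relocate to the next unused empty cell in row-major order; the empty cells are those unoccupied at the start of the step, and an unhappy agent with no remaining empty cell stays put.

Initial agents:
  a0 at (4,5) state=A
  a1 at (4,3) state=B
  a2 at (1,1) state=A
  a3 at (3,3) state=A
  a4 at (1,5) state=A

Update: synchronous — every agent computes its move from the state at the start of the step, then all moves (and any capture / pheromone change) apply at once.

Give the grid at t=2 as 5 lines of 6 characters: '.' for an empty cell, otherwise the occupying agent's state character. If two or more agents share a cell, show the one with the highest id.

t=1: a0@(4,5):A a1@(0,0):B a2@(1,1):A a3@(0,1):A a4@(1,5):A
t=2: a0@(0,2):A a1@(0,3):B a2@(1,1):A a3@(0,1):A a4@(0,4):A

.AABA.
.A....
......
......
......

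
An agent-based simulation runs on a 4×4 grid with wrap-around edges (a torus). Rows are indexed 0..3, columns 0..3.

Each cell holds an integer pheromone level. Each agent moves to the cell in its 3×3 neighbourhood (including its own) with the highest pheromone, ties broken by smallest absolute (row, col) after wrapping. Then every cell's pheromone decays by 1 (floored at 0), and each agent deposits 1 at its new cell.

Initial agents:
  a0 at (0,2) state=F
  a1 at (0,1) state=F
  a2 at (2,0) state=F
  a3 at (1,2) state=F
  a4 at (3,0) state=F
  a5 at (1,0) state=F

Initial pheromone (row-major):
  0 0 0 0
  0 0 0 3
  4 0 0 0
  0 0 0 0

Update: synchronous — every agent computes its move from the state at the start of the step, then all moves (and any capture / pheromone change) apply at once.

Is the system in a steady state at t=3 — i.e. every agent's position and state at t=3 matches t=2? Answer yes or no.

no

t=1: a0@(1,3) a1@(0,0) a2@(2,0) a3@(1,3) a4@(2,0) a5@(2,0) | pheromone: 1 0 0 0 / 0 0 0 4 / 6 0 0 0 / 0 0 0 0
t=2: a0@(2,0) a1@(1,3) a2@(2,0) a3@(2,0) a4@(2,0) a5@(2,0) | pheromone: 0 0 0 0 / 0 0 0 4 / 10 0 0 0 / 0 0 0 0
t=3: a0@(2,0) a1@(2,0) a2@(2,0) a3@(2,0) a4@(2,0) a5@(2,0) | pheromone: 0 0 0 0 / 0 0 0 3 / 15 0 0 0 / 0 0 0 0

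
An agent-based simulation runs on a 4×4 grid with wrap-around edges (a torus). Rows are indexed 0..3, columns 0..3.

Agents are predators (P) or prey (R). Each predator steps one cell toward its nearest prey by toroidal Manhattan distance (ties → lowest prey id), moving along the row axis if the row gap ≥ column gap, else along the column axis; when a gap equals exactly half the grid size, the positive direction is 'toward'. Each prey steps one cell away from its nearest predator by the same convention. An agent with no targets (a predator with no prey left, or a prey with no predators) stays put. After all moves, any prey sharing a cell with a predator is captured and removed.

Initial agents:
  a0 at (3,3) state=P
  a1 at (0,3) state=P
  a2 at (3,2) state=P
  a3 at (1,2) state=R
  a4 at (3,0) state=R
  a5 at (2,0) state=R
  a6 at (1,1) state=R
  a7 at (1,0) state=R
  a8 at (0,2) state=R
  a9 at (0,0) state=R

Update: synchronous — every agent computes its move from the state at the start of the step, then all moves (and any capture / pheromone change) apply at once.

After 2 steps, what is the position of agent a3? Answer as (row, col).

t=1: a0@(3,0):P a1@(0,2):P a2@(0,2):P a3@(2,2):R a4@(3,1):R a5@(1,0):R a6@(1,0):R a7@(2,0):R a8@(0,1):R a9@(0,1):R
t=2: a0@(3,1):P a1@(0,1):P a2@(0,1):P a3@(1,2):R a4@(3,2):R a5@(0,0):R a6@(0,0):R a7@(1,0):R a8@(0,0):R a9@(0,0):R

(1, 2)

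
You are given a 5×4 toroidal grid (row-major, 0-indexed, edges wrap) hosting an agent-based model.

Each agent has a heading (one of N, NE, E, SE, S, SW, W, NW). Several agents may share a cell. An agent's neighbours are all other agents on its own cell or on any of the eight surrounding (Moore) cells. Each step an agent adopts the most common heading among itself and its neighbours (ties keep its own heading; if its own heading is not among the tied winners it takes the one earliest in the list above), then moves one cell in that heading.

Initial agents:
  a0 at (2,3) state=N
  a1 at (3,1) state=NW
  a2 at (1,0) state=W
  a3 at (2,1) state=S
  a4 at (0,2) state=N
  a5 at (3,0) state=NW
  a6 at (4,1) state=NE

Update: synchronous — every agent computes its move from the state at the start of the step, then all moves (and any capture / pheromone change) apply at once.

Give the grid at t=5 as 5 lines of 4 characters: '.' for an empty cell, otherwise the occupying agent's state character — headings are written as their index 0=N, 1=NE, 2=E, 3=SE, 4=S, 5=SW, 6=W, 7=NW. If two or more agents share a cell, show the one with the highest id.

t=1: a0@(1,3):N a1@(2,0):NW a2@(1,3):W a3@(1,0):NW a4@(4,2):N a5@(2,3):NW a6@(3,0):NW
t=2: a0@(0,2):NW a1@(1,3):NW a2@(0,2):NW a3@(0,3):NW a4@(3,2):N a5@(1,2):NW a6@(2,3):NW
t=3: a0@(4,1):NW a1@(0,2):NW a2@(4,1):NW a3@(4,2):NW a4@(2,2):N a5@(0,1):NW a6@(1,2):NW
t=4: a0@(3,0):NW a1@(4,1):NW a2@(3,0):NW a3@(3,1):NW a4@(1,2):N a5@(4,0):NW a6@(0,1):NW
t=5: a0@(2,3):NW a1@(3,0):NW a2@(2,3):NW a3@(2,0):NW a4@(0,2):N a5@(3,3):NW a6@(4,0):NW

..0.
....
7..7
7..7
7...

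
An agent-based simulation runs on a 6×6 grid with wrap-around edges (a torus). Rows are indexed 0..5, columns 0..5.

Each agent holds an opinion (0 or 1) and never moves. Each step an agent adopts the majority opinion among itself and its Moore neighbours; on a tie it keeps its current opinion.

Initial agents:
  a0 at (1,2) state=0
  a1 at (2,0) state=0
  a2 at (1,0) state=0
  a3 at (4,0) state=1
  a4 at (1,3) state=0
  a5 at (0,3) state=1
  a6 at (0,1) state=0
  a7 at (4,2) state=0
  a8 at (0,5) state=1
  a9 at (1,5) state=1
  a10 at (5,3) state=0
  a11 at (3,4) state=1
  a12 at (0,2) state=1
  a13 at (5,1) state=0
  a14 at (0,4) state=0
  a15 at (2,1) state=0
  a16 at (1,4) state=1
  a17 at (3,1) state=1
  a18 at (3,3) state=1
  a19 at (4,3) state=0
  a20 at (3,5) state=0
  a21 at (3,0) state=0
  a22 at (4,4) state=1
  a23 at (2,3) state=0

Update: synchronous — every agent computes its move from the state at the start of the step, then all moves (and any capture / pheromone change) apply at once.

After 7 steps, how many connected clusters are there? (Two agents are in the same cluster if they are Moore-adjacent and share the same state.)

t=1: a0@(1,2):0 a1@(2,0):0 a2@(1,0):0 a3@(4,0):0 a4@(1,3):0 a5@(0,3):0 a6@(0,1):0 a7@(4,2):0 a8@(0,5):1 a9@(1,5):1 a10@(5,3):0 a11@(3,4):1 a12@(0,2):0 a13@(5,1):0 a14@(0,4):1 a15@(2,1):0 a16@(1,4):1 a17@(3,1):0 a18@(3,3):1 a19@(4,3):0 a20@(3,5):0 a21@(3,0):0 a22@(4,4):1 a23@(2,3):0
t=2: (unchanged — steady state)

3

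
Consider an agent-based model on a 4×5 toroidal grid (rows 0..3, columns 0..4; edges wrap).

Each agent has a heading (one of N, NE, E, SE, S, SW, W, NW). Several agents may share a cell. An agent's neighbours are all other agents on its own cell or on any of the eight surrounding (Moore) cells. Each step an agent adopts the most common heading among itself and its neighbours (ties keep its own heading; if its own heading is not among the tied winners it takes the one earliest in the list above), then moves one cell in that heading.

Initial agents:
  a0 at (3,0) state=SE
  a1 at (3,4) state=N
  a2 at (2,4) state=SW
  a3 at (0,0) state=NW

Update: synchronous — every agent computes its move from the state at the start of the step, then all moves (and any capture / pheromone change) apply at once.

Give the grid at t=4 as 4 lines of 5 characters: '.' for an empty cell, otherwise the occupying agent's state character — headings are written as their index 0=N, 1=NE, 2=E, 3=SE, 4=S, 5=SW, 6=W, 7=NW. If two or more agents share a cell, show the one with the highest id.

.7...
.....
5....
....0

t=1: a0@(0,1):SE a1@(2,4):N a2@(3,3):SW a3@(3,4):NW
t=2: a0@(1,2):SE a1@(1,4):N a2@(0,2):SW a3@(2,3):NW
t=3: a0@(2,3):SE a1@(0,4):N a2@(1,1):SW a3@(1,2):NW
t=4: a0@(3,4):SE a1@(3,4):N a2@(2,0):SW a3@(0,1):NW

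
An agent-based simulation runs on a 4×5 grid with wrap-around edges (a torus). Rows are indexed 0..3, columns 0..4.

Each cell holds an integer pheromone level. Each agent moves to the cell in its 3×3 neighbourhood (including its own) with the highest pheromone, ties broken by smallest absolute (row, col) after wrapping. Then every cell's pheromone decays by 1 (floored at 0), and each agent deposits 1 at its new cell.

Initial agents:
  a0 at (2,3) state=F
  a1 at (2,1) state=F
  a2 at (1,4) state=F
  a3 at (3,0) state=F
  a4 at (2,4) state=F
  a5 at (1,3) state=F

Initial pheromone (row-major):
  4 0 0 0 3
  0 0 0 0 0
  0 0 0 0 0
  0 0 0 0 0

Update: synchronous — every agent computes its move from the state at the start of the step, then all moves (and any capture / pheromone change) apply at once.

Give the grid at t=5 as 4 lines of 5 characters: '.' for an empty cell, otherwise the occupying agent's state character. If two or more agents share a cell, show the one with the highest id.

t=1: a0@(1,2) a1@(1,0) a2@(0,0) a3@(0,0) a4@(1,0) a5@(0,4) | pheromone: 5 0 0 0 3 / 2 0 1 0 0 / 0 0 0 0 0 / 0 0 0 0 0
t=2: a0@(1,2) a1@(0,0) a2@(0,0) a3@(0,0) a4@(0,0) a5@(0,0) | pheromone: 9 0 0 0 2 / 1 0 1 0 0 / 0 0 0 0 0 / 0 0 0 0 0
t=3: a0@(1,2) a1@(0,0) a2@(0,0) a3@(0,0) a4@(0,0) a5@(0,0) | pheromone: 13 0 0 0 1 / 0 0 1 0 0 / 0 0 0 0 0 / 0 0 0 0 0
t=4: a0@(1,2) a1@(0,0) a2@(0,0) a3@(0,0) a4@(0,0) a5@(0,0) | pheromone: 17 0 0 0 0 / 0 0 1 0 0 / 0 0 0 0 0 / 0 0 0 0 0
t=5: a0@(1,2) a1@(0,0) a2@(0,0) a3@(0,0) a4@(0,0) a5@(0,0) | pheromone: 21 0 0 0 0 / 0 0 1 0 0 / 0 0 0 0 0 / 0 0 0 0 0

F....
..F..
.....
.....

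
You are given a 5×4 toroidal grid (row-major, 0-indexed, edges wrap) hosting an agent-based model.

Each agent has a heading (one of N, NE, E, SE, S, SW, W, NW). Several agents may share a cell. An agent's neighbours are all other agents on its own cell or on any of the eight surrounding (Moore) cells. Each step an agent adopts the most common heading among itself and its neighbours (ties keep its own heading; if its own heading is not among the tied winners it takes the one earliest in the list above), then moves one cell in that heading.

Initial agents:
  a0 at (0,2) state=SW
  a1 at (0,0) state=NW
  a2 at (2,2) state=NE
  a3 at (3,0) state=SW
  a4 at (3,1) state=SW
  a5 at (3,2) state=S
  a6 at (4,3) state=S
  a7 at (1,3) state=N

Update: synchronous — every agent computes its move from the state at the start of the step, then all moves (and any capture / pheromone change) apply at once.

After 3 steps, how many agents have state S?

t=1: a0@(1,1):SW a1@(4,3):NW a2@(1,3):NE a3@(4,3):SW a4@(4,0):SW a5@(4,2):S a6@(0,3):S a7@(0,3):N
t=2: a0@(2,0):SW a1@(0,3):S a2@(0,0):NE a3@(0,2):SW a4@(0,3):SW a5@(0,2):S a6@(1,3):S a7@(1,3):S
t=3: a0@(3,0):S a1@(1,3):S a2@(1,0):S a3@(1,2):S a4@(1,3):S a5@(1,2):S a6@(2,3):S a7@(2,3):S

8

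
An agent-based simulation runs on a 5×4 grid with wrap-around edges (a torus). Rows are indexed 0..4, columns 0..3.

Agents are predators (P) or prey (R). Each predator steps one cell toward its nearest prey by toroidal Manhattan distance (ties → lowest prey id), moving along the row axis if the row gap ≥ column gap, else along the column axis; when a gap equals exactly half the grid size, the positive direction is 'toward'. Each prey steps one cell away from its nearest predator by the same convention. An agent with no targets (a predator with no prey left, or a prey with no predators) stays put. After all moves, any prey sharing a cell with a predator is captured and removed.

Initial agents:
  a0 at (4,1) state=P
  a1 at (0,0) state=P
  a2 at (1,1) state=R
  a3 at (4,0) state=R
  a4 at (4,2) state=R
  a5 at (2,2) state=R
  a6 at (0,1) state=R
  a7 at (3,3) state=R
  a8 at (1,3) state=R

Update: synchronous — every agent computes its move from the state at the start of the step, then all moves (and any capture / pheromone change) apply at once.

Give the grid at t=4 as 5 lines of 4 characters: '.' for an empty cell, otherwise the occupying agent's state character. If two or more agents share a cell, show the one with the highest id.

t=1: a0@(4,0):P a1@(4,0):P a2@(2,1):R a3@(4,3):R a4@(4,3):R a5@(1,2):R a6@(1,1):R a7@(3,2):R a8@(2,3):R
t=2: a0@(4,3):P a1@(4,3):P a2@(1,1):R a3@(4,2):R a4@(4,2):R a5@(2,2):R a6@(2,1):R a7@(3,1):R a8@(1,3):R
t=3: a0@(4,2):P a1@(4,2):P a2@(2,1):R a3@(4,1):R a4@(4,1):R a5@(1,2):R a6@(1,1):R a7@(3,0):R a8@(2,3):R
t=4: a0@(4,1):P a1@(4,1):P a2@(1,1):R a3@(4,0):R a4@(4,0):R a5@(2,2):R a6@(2,1):R a7@(3,3):R a8@(1,3):R

....
.R.R
.RR.
...R
RP..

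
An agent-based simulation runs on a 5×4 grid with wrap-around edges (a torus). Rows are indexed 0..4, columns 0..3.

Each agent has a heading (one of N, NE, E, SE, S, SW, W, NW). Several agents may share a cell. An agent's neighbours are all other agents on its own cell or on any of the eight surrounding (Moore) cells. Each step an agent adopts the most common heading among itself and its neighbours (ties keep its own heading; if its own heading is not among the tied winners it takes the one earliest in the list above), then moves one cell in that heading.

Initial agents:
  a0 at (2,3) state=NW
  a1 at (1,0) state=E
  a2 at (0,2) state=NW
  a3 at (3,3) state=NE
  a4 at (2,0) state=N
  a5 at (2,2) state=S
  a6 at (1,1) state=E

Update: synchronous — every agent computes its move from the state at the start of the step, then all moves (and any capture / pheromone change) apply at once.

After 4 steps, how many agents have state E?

t=1: a0@(1,2):NW a1@(1,1):E a2@(4,1):NW a3@(2,0):NE a4@(2,1):E a5@(3,2):S a6@(1,2):E
t=2: a0@(1,3):E a1@(1,2):E a2@(3,0):NW a3@(2,1):E a4@(2,2):E a5@(4,2):S a6@(1,3):E
t=3: a0@(1,0):E a1@(1,3):E a2@(2,3):NW a3@(2,2):E a4@(2,3):E a5@(0,2):S a6@(1,0):E
t=4: a0@(1,1):E a1@(1,0):E a2@(2,0):E a3@(2,3):E a4@(2,0):E a5@(1,2):S a6@(1,1):E

6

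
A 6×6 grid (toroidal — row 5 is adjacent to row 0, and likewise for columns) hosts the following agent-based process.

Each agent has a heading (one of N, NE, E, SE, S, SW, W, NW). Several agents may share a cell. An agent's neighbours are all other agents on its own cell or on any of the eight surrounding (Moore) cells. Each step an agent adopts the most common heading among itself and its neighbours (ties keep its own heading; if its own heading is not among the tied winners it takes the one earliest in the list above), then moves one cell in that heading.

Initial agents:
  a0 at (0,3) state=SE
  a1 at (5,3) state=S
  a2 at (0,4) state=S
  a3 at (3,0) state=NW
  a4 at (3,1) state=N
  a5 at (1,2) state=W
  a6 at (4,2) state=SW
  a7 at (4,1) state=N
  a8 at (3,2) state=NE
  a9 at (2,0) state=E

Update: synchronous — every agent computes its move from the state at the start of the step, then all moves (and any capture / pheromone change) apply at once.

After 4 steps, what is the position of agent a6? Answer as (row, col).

t=1: a0@(1,3):S a1@(0,3):S a2@(1,4):S a3@(2,0):N a4@(2,1):N a5@(1,1):W a6@(3,2):N a7@(3,1):N a8@(2,2):N a9@(2,1):E
t=2: a0@(2,3):S a1@(1,3):S a2@(2,4):S a3@(1,0):N a4@(1,1):N a5@(0,1):N a6@(2,2):N a7@(2,1):N a8@(1,2):N a9@(1,1):N
t=3: a0@(3,3):S a1@(2,3):S a2@(3,4):S a3@(0,0):N a4@(0,1):N a5@(5,1):N a6@(1,2):N a7@(1,1):N a8@(0,2):N a9@(0,1):N
t=4: a0@(4,3):S a1@(3,3):S a2@(4,4):S a3@(5,0):N a4@(5,1):N a5@(4,1):N a6@(0,2):N a7@(0,1):N a8@(5,2):N a9@(5,1):N

(0, 2)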